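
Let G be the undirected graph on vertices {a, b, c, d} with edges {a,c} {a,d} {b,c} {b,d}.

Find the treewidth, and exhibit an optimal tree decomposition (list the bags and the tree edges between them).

Treewidth 2.
One such decomposition:
Bags: B1 = {b, c, d}  B2 = {a, c, d}
Tree: B1–B2

The largest bag has 3 vertices, giving width 2; this decomposition certifies tw(G) ≤ 2. Since c–b–d–a–c is a cycle in G, G is not acyclic. Forests are exactly the graphs of treewidth ≤ 1, so tw(G) ≥ 2. Combining the bounds, tw(G) = 2.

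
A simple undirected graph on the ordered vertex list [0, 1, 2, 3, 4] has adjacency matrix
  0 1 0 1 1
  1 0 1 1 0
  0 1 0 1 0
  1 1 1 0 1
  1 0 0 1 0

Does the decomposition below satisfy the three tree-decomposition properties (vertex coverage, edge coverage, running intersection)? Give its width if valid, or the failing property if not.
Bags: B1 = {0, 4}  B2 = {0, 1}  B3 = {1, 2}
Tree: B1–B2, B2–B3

No — vertex 3 appears in no bag.

A tree decomposition must satisfy three properties: every vertex lies in some bag; for every edge, both endpoints lie together in some bag; and for every vertex, the bags containing it form a connected subtree. Here vertex 3 appears in no bag, so the decomposition is invalid.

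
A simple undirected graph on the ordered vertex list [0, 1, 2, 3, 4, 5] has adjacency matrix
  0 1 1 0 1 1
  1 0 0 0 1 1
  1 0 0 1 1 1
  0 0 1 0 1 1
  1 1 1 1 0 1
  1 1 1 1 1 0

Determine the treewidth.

3

A width-3 tree decomposition is:
Bags: B1 = {0, 1, 4, 5}  B2 = {0, 2, 4, 5}  B3 = {2, 3, 4, 5}
Tree: B1–B2, B2–B3
Each bag holds 4 vertices, so the decomposition has width 3, which upper-bounds the treewidth. For the lower bound, the 4 vertices {0, 1, 4, 5} are pairwise adjacent, and any tree decomposition puts a clique entirely inside one bag — forcing width ≥ 3. Therefore the treewidth is 3.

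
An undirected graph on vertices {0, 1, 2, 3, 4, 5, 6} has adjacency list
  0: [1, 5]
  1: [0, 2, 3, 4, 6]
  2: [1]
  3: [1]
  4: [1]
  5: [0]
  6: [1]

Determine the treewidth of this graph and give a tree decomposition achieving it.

Treewidth 1.
One optimal decomposition is:
Bags: B1 = {0, 1}  B2 = {1, 6}  B3 = {1, 4}  B4 = {1, 2}  B5 = {1, 3}  B6 = {0, 5}
Tree: B1–B2, B2–B3, B3–B4, B3–B5, B1–B6

Every bag has size at most 2, so the width is 2 − 1 = 1 and tw(G) ≤ 1. G has an edge, so its treewidth is at least 1. Therefore the treewidth is 1.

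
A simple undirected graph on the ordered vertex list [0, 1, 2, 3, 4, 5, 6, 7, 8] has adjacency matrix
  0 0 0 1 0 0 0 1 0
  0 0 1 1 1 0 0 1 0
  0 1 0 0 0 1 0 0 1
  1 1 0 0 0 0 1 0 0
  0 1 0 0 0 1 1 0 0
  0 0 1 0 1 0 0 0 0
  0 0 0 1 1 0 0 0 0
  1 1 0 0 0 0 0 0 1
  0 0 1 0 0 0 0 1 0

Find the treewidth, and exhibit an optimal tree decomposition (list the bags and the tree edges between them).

Every bag has size at most 4, so the width is 4 − 1 = 3 and tw(G) ≤ 3. For the lower bound: the 4 vertex sets {0,3,6}, {7}, {1}, {2,4,5,8} are disjoint, each induces a connected subgraph, and every pair is joined by at least one edge of G. Contracting each set to a single vertex therefore yields K_{4} as a minor, and since treewidth is minor-monotone, tw(G) ≥ tw(K_{4}) = 3. Combining the bounds, tw(G) = 3.

Treewidth 3.
One such decomposition:
Bags: B1 = {0, 3, 6, 7}  B2 = {1, 3, 6, 7}  B3 = {1, 4, 6, 7}  B4 = {1, 4, 7, 8}  B5 = {1, 2, 4, 8}  B6 = {2, 4, 5, 8}
Tree: B1–B2, B2–B3, B3–B4, B4–B5, B5–B6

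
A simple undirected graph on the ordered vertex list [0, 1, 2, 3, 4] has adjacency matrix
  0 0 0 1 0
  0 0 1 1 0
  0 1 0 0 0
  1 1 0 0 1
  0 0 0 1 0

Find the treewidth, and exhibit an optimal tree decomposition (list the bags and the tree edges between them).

Each bag holds 2 vertices, so the decomposition has width 1, which upper-bounds the treewidth. Any graph with an edge has treewidth ≥ 1, and G has the edge 3–1. Therefore the treewidth is 1.

Treewidth 1.
One such decomposition:
Bags: B1 = {1, 3}  B2 = {3, 4}  B3 = {1, 2}  B4 = {0, 3}
Tree: B1–B2, B1–B3, B1–B4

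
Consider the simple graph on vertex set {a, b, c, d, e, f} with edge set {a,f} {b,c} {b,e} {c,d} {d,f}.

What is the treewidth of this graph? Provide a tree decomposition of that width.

Treewidth 1.
Bags: B1 = {b, e}  B2 = {b, c}  B3 = {c, d}  B4 = {d, f}  B5 = {a, f}
Tree: B1–B2, B2–B3, B3–B4, B4–B5

Every bag has size at most 2, so the width is 2 − 1 = 1 and tw(G) ≤ 1. Since G has at least one edge (e.g. e–b), it is not an edgeless graph, so tw(G) ≥ 1. Combining the bounds, tw(G) = 1.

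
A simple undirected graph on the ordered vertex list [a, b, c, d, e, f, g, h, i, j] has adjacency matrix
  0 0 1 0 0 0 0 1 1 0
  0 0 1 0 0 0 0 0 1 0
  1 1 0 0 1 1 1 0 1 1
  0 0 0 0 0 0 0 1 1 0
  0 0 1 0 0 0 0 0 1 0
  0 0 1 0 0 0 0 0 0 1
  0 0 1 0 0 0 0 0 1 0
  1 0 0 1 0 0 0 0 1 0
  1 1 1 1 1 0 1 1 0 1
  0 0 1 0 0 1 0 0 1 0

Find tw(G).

2

A width-2 tree decomposition is:
Bags: B1 = {a, h, i}  B2 = {a, c, i}  B3 = {c, i, j}  B4 = {b, c, i}  B5 = {c, g, i}  B6 = {c, e, i}  B7 = {d, h, i}  B8 = {c, f, j}
Tree: B1–B2, B2–B3, B3–B4, B4–B5, B3–B6, B1–B7, B3–B8
Every bag has size at most 3, so the width is 3 − 1 = 2 and tw(G) ≤ 2. Conversely, {c, f, j} is a clique of size 3, and the vertices of any clique must share a bag in every tree decomposition; so some bag has ≥ 3 vertices and tw(G) ≥ 2. Hence tw(G) = 2 exactly.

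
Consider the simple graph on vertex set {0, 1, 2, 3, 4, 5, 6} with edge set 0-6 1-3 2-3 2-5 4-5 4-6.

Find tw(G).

1

A width-1 tree decomposition is:
Bags: B1 = {1, 3}  B2 = {2, 3}  B3 = {2, 5}  B4 = {4, 5}  B5 = {4, 6}  B6 = {0, 6}
Tree: B1–B2, B2–B3, B3–B4, B4–B5, B5–B6
The largest bag has 2 vertices, giving width 1; this decomposition certifies tw(G) ≤ 1. Any graph with an edge has treewidth ≥ 1, and G has the edge 1–3. The upper and lower bounds meet at 1, so that is the treewidth.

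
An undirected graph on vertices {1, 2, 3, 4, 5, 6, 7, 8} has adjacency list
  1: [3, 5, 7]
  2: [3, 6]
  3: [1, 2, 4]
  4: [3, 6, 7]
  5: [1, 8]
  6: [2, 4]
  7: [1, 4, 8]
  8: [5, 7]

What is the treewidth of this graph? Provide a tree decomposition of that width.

The largest bag has 3 vertices, giving width 2; this decomposition certifies tw(G) ≤ 2. For the lower bound, G contains the cycle 2–6–4–3–2, so G is not a forest; only forests have treewidth ≤ 1, hence tw(G) ≥ 2. Therefore the treewidth is 2.

Treewidth 2.
Bags: B1 = {2, 3, 6}  B2 = {3, 4, 6}  B3 = {1, 3, 4}  B4 = {1, 4, 7}  B5 = {1, 5, 7}  B6 = {5, 7, 8}
Tree: B1–B2, B2–B3, B3–B4, B4–B5, B5–B6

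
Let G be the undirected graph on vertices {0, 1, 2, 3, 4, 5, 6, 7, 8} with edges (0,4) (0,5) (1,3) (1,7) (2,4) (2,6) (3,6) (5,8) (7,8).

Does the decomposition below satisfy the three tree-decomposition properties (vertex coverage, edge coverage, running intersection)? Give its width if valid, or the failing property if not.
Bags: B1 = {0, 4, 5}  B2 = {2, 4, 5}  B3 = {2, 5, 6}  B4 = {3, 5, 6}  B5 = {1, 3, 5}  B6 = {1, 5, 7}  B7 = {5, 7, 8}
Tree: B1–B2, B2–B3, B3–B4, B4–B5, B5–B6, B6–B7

Yes; width 2.

Checking the three conditions: (i) the bags cover all of {0, 1, 2, 3, 4, 5, 6, 7, 8}; (ii) for each edge, some bag contains both endpoints; (iii) the bags containing any fixed vertex form a subtree. All hold, so the decomposition is valid with width 3 − 1 = 2.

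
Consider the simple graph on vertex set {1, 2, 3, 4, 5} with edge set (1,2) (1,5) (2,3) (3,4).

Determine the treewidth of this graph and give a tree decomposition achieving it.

Treewidth 1.
One optimal decomposition is:
Bags: B1 = {1, 5}  B2 = {1, 2}  B3 = {2, 3}  B4 = {3, 4}
Tree: B1–B2, B2–B3, B3–B4

The largest bag has 2 vertices, giving width 1; this decomposition certifies tw(G) ≤ 1. Since G has at least one edge (e.g. 5–1), it is not an edgeless graph, so tw(G) ≥ 1. Therefore the treewidth is 1.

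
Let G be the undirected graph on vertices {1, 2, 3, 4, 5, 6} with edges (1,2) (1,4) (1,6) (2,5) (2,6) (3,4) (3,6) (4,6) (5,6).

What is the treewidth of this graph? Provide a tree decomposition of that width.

Treewidth 2.
One optimal decomposition is:
Bags: B1 = {1, 2, 6}  B2 = {2, 5, 6}  B3 = {1, 4, 6}  B4 = {3, 4, 6}
Tree: B1–B2, B1–B3, B3–B4

Each bag holds 3 vertices, so the decomposition has width 2, which upper-bounds the treewidth. For the lower bound, the 3 vertices {1, 2, 6} are pairwise adjacent, and any tree decomposition puts a clique entirely inside one bag — forcing width ≥ 2. The upper and lower bounds meet at 2, so that is the treewidth.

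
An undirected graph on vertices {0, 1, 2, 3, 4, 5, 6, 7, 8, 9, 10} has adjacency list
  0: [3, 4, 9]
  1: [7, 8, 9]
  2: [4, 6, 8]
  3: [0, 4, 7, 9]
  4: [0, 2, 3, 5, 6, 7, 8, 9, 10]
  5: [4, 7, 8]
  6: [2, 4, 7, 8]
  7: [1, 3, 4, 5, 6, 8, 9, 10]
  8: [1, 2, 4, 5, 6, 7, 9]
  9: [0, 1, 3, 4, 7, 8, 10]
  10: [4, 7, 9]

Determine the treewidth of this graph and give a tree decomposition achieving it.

Treewidth 3.
One optimal decomposition is:
Bags: B1 = {4, 6, 7, 8}  B2 = {4, 7, 8, 9}  B3 = {3, 4, 7, 9}  B4 = {2, 4, 6, 8}  B5 = {1, 7, 8, 9}  B6 = {4, 7, 9, 10}  B7 = {0, 3, 4, 9}  B8 = {4, 5, 7, 8}
Tree: B1–B2, B2–B3, B1–B4, B2–B5, B2–B6, B3–B7, B1–B8

Every bag has size at most 4, so the width is 4 − 1 = 3 and tw(G) ≤ 3. For the lower bound, the 4 vertices {1, 7, 8, 9} are pairwise adjacent, and any tree decomposition puts a clique entirely inside one bag — forcing width ≥ 3. The upper and lower bounds meet at 3, so that is the treewidth.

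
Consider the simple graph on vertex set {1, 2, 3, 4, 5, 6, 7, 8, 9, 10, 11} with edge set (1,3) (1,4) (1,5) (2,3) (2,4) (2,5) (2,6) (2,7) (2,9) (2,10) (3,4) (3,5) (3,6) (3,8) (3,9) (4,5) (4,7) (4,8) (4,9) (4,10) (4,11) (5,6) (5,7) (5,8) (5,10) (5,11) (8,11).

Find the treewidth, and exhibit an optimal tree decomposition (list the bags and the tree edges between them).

Each bag holds 4 vertices, so the decomposition has width 3, which upper-bounds the treewidth. For the lower bound, the 4 vertices {2, 3, 4, 9} are pairwise adjacent, and any tree decomposition puts a clique entirely inside one bag — forcing width ≥ 3. Therefore the treewidth is 3.

Treewidth 3.
Bags: B1 = {2, 3, 4, 5}  B2 = {2, 3, 4, 9}  B3 = {3, 4, 5, 8}  B4 = {2, 4, 5, 7}  B5 = {2, 4, 5, 10}  B6 = {2, 3, 5, 6}  B7 = {4, 5, 8, 11}  B8 = {1, 3, 4, 5}
Tree: B1–B2, B1–B3, B1–B4, B1–B5, B1–B6, B3–B7, B3–B8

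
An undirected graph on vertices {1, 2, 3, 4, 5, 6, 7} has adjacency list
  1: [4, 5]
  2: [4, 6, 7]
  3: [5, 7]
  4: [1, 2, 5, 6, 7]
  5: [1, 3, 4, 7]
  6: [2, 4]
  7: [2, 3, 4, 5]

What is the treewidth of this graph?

A width-2 tree decomposition is:
Bags: B1 = {4, 5, 7}  B2 = {2, 4, 7}  B3 = {1, 4, 5}  B4 = {3, 5, 7}  B5 = {2, 4, 6}
Tree: B1–B2, B1–B3, B1–B4, B2–B5
Each bag holds 3 vertices, so the decomposition has width 2, which upper-bounds the treewidth. Conversely, {3, 5, 7} is a clique of size 3, and the vertices of any clique must share a bag in every tree decomposition; so some bag has ≥ 3 vertices and tw(G) ≥ 2. Hence tw(G) = 2 exactly.

2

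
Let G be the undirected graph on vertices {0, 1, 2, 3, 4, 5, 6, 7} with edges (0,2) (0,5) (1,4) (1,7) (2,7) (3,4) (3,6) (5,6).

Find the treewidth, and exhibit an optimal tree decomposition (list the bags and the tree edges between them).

Treewidth 2.
One such decomposition:
Bags: B1 = {1, 4, 7}  B2 = {3, 4, 7}  B3 = {3, 6, 7}  B4 = {5, 6, 7}  B5 = {0, 5, 7}  B6 = {0, 2, 7}
Tree: B1–B2, B2–B3, B3–B4, B4–B5, B5–B6

The largest bag has 3 vertices, giving width 2; this decomposition certifies tw(G) ≤ 2. Since 7–1–4–3–6–5–0–2–7 is a cycle in G, G is not acyclic. Forests are exactly the graphs of treewidth ≤ 1, so tw(G) ≥ 2. The upper and lower bounds meet at 2, so that is the treewidth.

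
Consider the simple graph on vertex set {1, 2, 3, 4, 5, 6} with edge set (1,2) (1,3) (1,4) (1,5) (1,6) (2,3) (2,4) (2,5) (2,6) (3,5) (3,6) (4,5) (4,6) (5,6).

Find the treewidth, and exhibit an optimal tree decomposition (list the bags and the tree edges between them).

Every bag has size at most 5, so the width is 5 − 1 = 4 and tw(G) ≤ 4. For the lower bound, the 5 vertices {1, 2, 3, 5, 6} are pairwise adjacent, and any tree decomposition puts a clique entirely inside one bag — forcing width ≥ 4. Hence tw(G) = 4 exactly.

Treewidth 4.
Bags: B1 = {1, 2, 4, 5, 6}  B2 = {1, 2, 3, 5, 6}
Tree: B1–B2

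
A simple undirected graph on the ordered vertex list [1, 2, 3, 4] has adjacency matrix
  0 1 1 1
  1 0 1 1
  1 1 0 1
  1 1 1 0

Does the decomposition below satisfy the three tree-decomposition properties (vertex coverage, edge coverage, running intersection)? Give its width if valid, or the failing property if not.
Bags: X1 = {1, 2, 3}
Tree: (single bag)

A tree decomposition must satisfy three properties: every vertex lies in some bag; for every edge, both endpoints lie together in some bag; and for every vertex, the bags containing it form a connected subtree. Here vertex 4 appears in no bag, so the decomposition is invalid.

No — vertex 4 appears in no bag.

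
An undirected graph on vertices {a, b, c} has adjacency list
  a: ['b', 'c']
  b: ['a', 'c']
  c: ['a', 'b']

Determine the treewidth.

A width-2 tree decomposition is:
Bags: B1 = {a, b, c}
Tree: (single bag)
A single bag containing all 3 vertices is trivially a valid decomposition of width 2. Conversely, {a, b, c} is a clique of size 3, and the vertices of any clique must share a bag in every tree decomposition; so some bag has ≥ 3 vertices and tw(G) ≥ 2. Therefore the treewidth is 2.

2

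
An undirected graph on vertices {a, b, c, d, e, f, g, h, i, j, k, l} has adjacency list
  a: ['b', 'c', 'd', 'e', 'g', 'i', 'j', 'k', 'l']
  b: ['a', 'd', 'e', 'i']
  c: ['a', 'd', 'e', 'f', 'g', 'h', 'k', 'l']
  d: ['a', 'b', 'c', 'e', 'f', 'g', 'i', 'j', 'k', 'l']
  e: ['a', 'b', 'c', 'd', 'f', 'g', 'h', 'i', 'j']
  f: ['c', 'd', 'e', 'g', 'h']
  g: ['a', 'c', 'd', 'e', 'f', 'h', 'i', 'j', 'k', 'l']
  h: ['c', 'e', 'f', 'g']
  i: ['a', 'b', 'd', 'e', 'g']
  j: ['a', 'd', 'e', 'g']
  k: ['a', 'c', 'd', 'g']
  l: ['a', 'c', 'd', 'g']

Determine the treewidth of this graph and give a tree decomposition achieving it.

Every bag has size at most 5, so the width is 5 − 1 = 4 and tw(G) ≤ 4. Conversely, {a, d, e, g, j} is a clique of size 5, and the vertices of any clique must share a bag in every tree decomposition; so some bag has ≥ 5 vertices and tw(G) ≥ 4. Therefore the treewidth is 4.

Treewidth 4.
Bags: B1 = {a, c, d, e, g}  B2 = {a, c, d, g, k}  B3 = {a, d, e, g, j}  B4 = {c, d, e, f, g}  B5 = {a, d, e, g, i}  B6 = {a, c, d, g, l}  B7 = {c, e, f, g, h}  B8 = {a, b, d, e, i}
Tree: B1–B2, B1–B3, B1–B4, B1–B5, B2–B6, B4–B7, B5–B8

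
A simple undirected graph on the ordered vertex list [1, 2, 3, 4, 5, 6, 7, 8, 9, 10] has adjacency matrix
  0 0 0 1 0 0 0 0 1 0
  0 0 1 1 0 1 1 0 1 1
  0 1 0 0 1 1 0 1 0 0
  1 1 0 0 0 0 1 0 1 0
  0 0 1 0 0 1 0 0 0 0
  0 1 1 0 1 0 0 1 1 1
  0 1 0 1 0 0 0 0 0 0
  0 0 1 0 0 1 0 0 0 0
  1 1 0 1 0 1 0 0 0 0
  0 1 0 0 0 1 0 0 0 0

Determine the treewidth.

A width-2 tree decomposition is:
Bags: B1 = {3, 6, 8}  B2 = {2, 3, 6}  B3 = {2, 6, 9}  B4 = {2, 6, 10}  B5 = {3, 5, 6}  B6 = {2, 4, 9}  B7 = {2, 4, 7}  B8 = {1, 4, 9}
Tree: B1–B2, B2–B3, B2–B4, B1–B5, B3–B6, B6–B7, B6–B8
The largest bag has 3 vertices, giving width 2; this decomposition certifies tw(G) ≤ 2. Conversely, {3, 6, 8} is a clique of size 3, and the vertices of any clique must share a bag in every tree decomposition; so some bag has ≥ 3 vertices and tw(G) ≥ 2. Therefore the treewidth is 2.

2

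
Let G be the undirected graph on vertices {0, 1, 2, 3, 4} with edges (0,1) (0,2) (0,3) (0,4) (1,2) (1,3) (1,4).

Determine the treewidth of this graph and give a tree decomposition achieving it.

Treewidth 2.
One optimal decomposition is:
Bags: B1 = {0, 1, 2}  B2 = {0, 1, 4}  B3 = {0, 1, 3}
Tree: B1–B2, B1–B3

Each bag holds 3 vertices, so the decomposition has width 2, which upper-bounds the treewidth. On the other hand G contains the 3-clique {0, 1, 2}. A clique must lie in a single bag of any decomposition, so no decomposition can have width below 2. Hence tw(G) = 2 exactly.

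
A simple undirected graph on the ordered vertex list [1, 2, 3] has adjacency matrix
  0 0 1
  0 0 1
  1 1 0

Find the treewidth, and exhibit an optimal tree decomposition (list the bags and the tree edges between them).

Every bag has size at most 2, so the width is 2 − 1 = 1 and tw(G) ≤ 1. G has an edge, so its treewidth is at least 1. The upper and lower bounds meet at 1, so that is the treewidth.

Treewidth 1.
Bags: B1 = {1, 3}  B2 = {2, 3}
Tree: B1–B2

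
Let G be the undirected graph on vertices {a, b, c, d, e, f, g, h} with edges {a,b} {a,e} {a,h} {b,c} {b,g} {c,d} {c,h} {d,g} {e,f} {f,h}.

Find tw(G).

2

A width-2 tree decomposition is:
Bags: B1 = {e, f, h}  B2 = {a, e, h}  B3 = {a, c, h}  B4 = {a, b, c}  B5 = {b, c, d}  B6 = {b, d, g}
Tree: B1–B2, B2–B3, B3–B4, B4–B5, B5–B6
The largest bag has 3 vertices, giving width 2; this decomposition certifies tw(G) ≤ 2. For the lower bound, G contains the cycle f–e–a–h–f, so G is not a forest; only forests have treewidth ≤ 1, hence tw(G) ≥ 2. Hence tw(G) = 2 exactly.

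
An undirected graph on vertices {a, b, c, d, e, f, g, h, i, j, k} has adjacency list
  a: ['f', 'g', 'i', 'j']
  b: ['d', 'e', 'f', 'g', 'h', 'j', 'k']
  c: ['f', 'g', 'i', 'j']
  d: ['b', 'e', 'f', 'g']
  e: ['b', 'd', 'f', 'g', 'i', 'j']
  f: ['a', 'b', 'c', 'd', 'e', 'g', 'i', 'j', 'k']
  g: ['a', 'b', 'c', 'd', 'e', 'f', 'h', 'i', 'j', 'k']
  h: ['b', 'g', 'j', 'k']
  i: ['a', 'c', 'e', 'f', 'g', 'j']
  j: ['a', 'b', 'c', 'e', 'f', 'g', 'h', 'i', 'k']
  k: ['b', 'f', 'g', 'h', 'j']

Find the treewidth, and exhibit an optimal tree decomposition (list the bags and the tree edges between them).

The largest bag has 5 vertices, giving width 4; this decomposition certifies tw(G) ≤ 4. For the lower bound, the 5 vertices {b, g, h, j, k} are pairwise adjacent, and any tree decomposition puts a clique entirely inside one bag — forcing width ≥ 4. Hence tw(G) = 4 exactly.

Treewidth 4.
One optimal decomposition is:
Bags: B1 = {b, d, e, f, g}  B2 = {b, e, f, g, j}  B3 = {e, f, g, i, j}  B4 = {b, f, g, j, k}  B5 = {b, g, h, j, k}  B6 = {a, f, g, i, j}  B7 = {c, f, g, i, j}
Tree: B1–B2, B2–B3, B2–B4, B4–B5, B3–B6, B6–B7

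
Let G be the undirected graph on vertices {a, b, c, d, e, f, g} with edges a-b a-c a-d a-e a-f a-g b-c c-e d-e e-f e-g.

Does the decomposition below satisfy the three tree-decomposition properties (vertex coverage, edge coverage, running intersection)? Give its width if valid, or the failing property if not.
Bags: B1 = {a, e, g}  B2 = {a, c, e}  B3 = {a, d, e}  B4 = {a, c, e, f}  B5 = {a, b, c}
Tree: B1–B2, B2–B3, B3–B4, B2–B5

A tree decomposition must satisfy three properties: every vertex lies in some bag; for every edge, both endpoints lie together in some bag; and for every vertex, the bags containing it form a connected subtree. Here bags containing vertex c are not connected in the tree, so the decomposition is invalid.

No — bags containing vertex c are not connected in the tree.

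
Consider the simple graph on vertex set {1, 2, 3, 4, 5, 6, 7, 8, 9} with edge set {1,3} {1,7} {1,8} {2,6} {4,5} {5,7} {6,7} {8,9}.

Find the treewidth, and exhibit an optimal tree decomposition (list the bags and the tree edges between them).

Treewidth 1.
One such decomposition:
Bags: B1 = {2, 6}  B2 = {6, 7}  B3 = {1, 7}  B4 = {5, 7}  B5 = {1, 3}  B6 = {1, 8}  B7 = {8, 9}  B8 = {4, 5}
Tree: B1–B2, B2–B3, B2–B4, B3–B5, B3–B6, B6–B7, B4–B8

The largest bag has 2 vertices, giving width 1; this decomposition certifies tw(G) ≤ 1. G has an edge, so its treewidth is at least 1. Hence tw(G) = 1 exactly.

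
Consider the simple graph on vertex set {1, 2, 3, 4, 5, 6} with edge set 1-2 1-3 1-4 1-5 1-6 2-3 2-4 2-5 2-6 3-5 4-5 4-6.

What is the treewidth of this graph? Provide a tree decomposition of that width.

Treewidth 3.
One such decomposition:
Bags: B1 = {1, 2, 4, 6}  B2 = {1, 2, 4, 5}  B3 = {1, 2, 3, 5}
Tree: B1–B2, B2–B3

Every bag has size at most 4, so the width is 4 − 1 = 3 and tw(G) ≤ 3. For the lower bound, the 4 vertices {1, 2, 3, 5} are pairwise adjacent, and any tree decomposition puts a clique entirely inside one bag — forcing width ≥ 3. Therefore the treewidth is 3.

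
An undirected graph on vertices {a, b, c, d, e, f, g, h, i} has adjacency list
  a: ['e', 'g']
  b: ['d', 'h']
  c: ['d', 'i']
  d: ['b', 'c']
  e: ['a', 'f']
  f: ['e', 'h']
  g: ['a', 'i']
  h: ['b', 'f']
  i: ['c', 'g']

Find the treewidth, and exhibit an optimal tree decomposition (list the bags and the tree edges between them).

Every bag has size at most 3, so the width is 3 − 1 = 2 and tw(G) ≤ 2. Since c–i–g–a–e–f–h–b–d–c is a cycle in G, G is not acyclic. Forests are exactly the graphs of treewidth ≤ 1, so tw(G) ≥ 2. Hence tw(G) = 2 exactly.

Treewidth 2.
One optimal decomposition is:
Bags: B1 = {c, g, i}  B2 = {a, c, g}  B3 = {a, c, e}  B4 = {c, e, f}  B5 = {c, f, h}  B6 = {b, c, h}  B7 = {b, c, d}
Tree: B1–B2, B2–B3, B3–B4, B4–B5, B5–B6, B6–B7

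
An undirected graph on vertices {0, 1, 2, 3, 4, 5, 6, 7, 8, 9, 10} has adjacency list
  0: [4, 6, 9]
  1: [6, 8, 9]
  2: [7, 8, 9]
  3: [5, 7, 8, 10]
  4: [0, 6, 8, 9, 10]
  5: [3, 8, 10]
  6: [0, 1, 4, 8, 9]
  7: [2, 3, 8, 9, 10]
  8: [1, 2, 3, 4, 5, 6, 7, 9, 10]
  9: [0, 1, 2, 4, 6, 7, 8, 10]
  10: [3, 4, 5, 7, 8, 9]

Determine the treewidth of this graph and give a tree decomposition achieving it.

The largest bag has 4 vertices, giving width 3; this decomposition certifies tw(G) ≤ 3. For the lower bound, the 4 vertices {0, 4, 6, 9} are pairwise adjacent, and any tree decomposition puts a clique entirely inside one bag — forcing width ≥ 3. Combining the bounds, tw(G) = 3.

Treewidth 3.
One optimal decomposition is:
Bags: B1 = {3, 7, 8, 10}  B2 = {7, 8, 9, 10}  B3 = {4, 8, 9, 10}  B4 = {3, 5, 8, 10}  B5 = {4, 6, 8, 9}  B6 = {2, 7, 8, 9}  B7 = {1, 6, 8, 9}  B8 = {0, 4, 6, 9}
Tree: B1–B2, B2–B3, B1–B4, B3–B5, B2–B6, B5–B7, B5–B8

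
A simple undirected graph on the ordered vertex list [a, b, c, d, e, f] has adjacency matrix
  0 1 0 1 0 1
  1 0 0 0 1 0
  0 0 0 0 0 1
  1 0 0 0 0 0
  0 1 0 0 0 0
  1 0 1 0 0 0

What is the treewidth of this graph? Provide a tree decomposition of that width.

Each bag holds 2 vertices, so the decomposition has width 1, which upper-bounds the treewidth. Any graph with an edge has treewidth ≥ 1, and G has the edge a–b. Hence tw(G) = 1 exactly.

Treewidth 1.
One optimal decomposition is:
Bags: B1 = {a, b}  B2 = {a, f}  B3 = {a, d}  B4 = {b, e}  B5 = {c, f}
Tree: B1–B2, B1–B3, B1–B4, B2–B5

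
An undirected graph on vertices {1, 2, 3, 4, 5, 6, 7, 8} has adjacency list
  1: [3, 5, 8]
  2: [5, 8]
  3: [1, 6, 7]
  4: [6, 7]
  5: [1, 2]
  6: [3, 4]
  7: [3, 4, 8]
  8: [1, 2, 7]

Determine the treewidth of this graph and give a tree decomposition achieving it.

Treewidth 2.
One optimal decomposition is:
Bags: B1 = {3, 4, 6}  B2 = {3, 4, 7}  B3 = {1, 3, 7}  B4 = {1, 7, 8}  B5 = {1, 5, 8}  B6 = {2, 5, 8}
Tree: B1–B2, B2–B3, B3–B4, B4–B5, B5–B6

Each bag holds 3 vertices, so the decomposition has width 2, which upper-bounds the treewidth. The edges 6–4–7–3–6 form a cycle, so G is not a tree and its treewidth is at least 2. The upper and lower bounds meet at 2, so that is the treewidth.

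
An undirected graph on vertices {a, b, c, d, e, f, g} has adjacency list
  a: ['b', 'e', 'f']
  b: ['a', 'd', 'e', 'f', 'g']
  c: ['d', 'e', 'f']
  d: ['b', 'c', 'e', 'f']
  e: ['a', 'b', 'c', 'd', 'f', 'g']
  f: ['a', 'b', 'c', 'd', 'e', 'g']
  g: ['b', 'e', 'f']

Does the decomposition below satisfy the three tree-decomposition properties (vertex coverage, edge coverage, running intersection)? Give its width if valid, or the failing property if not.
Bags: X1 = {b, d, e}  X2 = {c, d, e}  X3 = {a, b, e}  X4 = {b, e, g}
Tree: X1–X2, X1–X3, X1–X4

A tree decomposition must satisfy three properties: every vertex lies in some bag; for every edge, both endpoints lie together in some bag; and for every vertex, the bags containing it form a connected subtree. Here vertex f appears in no bag, so the decomposition is invalid.

No — vertex f appears in no bag.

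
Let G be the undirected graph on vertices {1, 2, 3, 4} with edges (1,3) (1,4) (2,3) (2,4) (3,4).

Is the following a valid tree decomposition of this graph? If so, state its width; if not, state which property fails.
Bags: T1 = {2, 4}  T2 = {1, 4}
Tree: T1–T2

No — vertex 3 appears in no bag.

A tree decomposition must satisfy three properties: every vertex lies in some bag; for every edge, both endpoints lie together in some bag; and for every vertex, the bags containing it form a connected subtree. Here vertex 3 appears in no bag, so the decomposition is invalid.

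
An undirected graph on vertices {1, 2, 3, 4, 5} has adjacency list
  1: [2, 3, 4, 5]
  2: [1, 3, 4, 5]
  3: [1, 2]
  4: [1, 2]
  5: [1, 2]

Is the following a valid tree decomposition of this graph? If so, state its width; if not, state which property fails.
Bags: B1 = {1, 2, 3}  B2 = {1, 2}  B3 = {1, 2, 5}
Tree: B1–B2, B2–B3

No — vertex 4 appears in no bag.

A tree decomposition must satisfy three properties: every vertex lies in some bag; for every edge, both endpoints lie together in some bag; and for every vertex, the bags containing it form a connected subtree. Here vertex 4 appears in no bag, so the decomposition is invalid.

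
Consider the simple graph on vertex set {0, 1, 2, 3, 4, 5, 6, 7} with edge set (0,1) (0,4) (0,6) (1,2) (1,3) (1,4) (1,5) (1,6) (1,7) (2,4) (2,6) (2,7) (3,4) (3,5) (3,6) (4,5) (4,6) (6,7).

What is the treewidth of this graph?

A width-3 tree decomposition is:
Bags: B1 = {1, 2, 4, 6}  B2 = {1, 2, 6, 7}  B3 = {1, 3, 4, 6}  B4 = {0, 1, 4, 6}  B5 = {1, 3, 4, 5}
Tree: B1–B2, B1–B3, B3–B4, B3–B5
The largest bag has 4 vertices, giving width 3; this decomposition certifies tw(G) ≤ 3. Conversely, {1, 3, 4, 5} is a clique of size 4, and the vertices of any clique must share a bag in every tree decomposition; so some bag has ≥ 4 vertices and tw(G) ≥ 3. The upper and lower bounds meet at 3, so that is the treewidth.

3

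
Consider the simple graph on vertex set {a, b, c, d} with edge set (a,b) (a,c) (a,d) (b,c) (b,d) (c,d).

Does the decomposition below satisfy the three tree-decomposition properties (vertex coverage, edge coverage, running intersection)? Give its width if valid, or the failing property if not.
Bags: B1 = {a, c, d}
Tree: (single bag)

A tree decomposition must satisfy three properties: every vertex lies in some bag; for every edge, both endpoints lie together in some bag; and for every vertex, the bags containing it form a connected subtree. Here vertex b appears in no bag, so the decomposition is invalid.

No — vertex b appears in no bag.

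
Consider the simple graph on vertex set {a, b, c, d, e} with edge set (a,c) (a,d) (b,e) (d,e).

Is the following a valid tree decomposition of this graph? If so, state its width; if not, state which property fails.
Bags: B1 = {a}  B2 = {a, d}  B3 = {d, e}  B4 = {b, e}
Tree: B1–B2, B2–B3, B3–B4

A tree decomposition must satisfy three properties: every vertex lies in some bag; for every edge, both endpoints lie together in some bag; and for every vertex, the bags containing it form a connected subtree. Here vertex c appears in no bag, so the decomposition is invalid.

No — vertex c appears in no bag.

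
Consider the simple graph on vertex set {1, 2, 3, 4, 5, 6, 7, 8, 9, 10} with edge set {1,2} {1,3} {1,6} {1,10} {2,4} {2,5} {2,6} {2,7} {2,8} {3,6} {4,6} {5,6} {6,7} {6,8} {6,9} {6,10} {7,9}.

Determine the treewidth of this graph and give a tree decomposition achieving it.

Each bag holds 3 vertices, so the decomposition has width 2, which upper-bounds the treewidth. For the lower bound, the 3 vertices {1, 6, 10} are pairwise adjacent, and any tree decomposition puts a clique entirely inside one bag — forcing width ≥ 2. The upper and lower bounds meet at 2, so that is the treewidth.

Treewidth 2.
Bags: B1 = {1, 2, 6}  B2 = {2, 4, 6}  B3 = {2, 6, 7}  B4 = {2, 6, 8}  B5 = {2, 5, 6}  B6 = {6, 7, 9}  B7 = {1, 3, 6}  B8 = {1, 6, 10}
Tree: B1–B2, B1–B3, B2–B4, B2–B5, B3–B6, B1–B7, B1–B8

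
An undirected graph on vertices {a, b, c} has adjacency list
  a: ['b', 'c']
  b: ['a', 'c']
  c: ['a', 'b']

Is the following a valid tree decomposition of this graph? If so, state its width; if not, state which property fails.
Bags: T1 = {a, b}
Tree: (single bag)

No — vertex c appears in no bag.

A tree decomposition must satisfy three properties: every vertex lies in some bag; for every edge, both endpoints lie together in some bag; and for every vertex, the bags containing it form a connected subtree. Here vertex c appears in no bag, so the decomposition is invalid.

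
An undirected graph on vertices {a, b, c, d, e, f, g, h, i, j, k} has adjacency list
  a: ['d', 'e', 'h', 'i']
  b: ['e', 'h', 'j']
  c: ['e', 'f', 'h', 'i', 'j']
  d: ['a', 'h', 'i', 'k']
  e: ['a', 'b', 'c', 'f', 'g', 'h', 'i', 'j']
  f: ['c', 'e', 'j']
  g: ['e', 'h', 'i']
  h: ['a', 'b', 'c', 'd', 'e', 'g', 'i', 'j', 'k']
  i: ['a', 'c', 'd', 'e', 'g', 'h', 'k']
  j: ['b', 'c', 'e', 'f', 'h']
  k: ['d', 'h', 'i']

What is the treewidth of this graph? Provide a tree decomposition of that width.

Treewidth 3.
One optimal decomposition is:
Bags: B1 = {c, e, h, j}  B2 = {c, e, h, i}  B3 = {e, g, h, i}  B4 = {a, e, h, i}  B5 = {c, e, f, j}  B6 = {b, e, h, j}  B7 = {a, d, h, i}  B8 = {d, h, i, k}
Tree: B1–B2, B2–B3, B2–B4, B1–B5, B1–B6, B4–B7, B7–B8

The largest bag has 4 vertices, giving width 3; this decomposition certifies tw(G) ≤ 3. For the lower bound, the 4 vertices {c, e, h, j} are pairwise adjacent, and any tree decomposition puts a clique entirely inside one bag — forcing width ≥ 3. Therefore the treewidth is 3.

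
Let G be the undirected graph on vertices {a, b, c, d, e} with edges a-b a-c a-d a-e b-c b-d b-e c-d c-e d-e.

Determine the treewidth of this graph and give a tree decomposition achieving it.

A single bag containing all 5 vertices is trivially a valid decomposition of width 4. Conversely, {a, b, c, d, e} is a clique of size 5, and the vertices of any clique must share a bag in every tree decomposition; so some bag has ≥ 5 vertices and tw(G) ≥ 4. Hence tw(G) = 4 exactly.

Treewidth 4.
One optimal decomposition is:
Bags: B1 = {a, b, c, d, e}
Tree: (single bag)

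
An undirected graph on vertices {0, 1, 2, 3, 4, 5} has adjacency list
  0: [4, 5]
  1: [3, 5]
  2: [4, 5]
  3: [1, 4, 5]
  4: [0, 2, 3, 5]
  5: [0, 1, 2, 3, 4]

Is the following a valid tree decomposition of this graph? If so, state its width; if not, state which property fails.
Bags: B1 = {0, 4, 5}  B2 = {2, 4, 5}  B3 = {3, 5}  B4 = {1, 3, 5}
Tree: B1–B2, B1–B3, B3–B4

A tree decomposition must satisfy three properties: every vertex lies in some bag; for every edge, both endpoints lie together in some bag; and for every vertex, the bags containing it form a connected subtree. Here edge (4,3) lies in no bag, so the decomposition is invalid.

No — edge (4,3) lies in no bag.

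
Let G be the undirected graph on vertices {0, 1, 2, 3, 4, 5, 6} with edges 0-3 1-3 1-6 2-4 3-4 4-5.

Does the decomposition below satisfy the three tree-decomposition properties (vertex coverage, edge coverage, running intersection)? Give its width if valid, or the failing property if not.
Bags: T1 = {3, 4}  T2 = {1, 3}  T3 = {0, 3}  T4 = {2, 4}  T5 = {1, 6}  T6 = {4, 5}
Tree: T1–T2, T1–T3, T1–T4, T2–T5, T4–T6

Every vertex of G appears in some bag (union = {0, 1, 2, 3, 4, 5, 6}); every edge is covered by a bag; and for each vertex v the set of bags containing v is connected in the bag tree. The decomposition is therefore valid. The largest bag has 2 vertices, so the width is 1.

Yes; width 1.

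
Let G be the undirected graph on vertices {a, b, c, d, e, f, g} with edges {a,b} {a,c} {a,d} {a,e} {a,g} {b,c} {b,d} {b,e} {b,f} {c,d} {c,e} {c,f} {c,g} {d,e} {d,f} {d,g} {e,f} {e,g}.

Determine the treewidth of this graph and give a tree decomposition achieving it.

The largest bag has 5 vertices, giving width 4; this decomposition certifies tw(G) ≤ 4. For the lower bound, the 5 vertices {a, c, d, e, g} are pairwise adjacent, and any tree decomposition puts a clique entirely inside one bag — forcing width ≥ 4. Hence tw(G) = 4 exactly.

Treewidth 4.
One such decomposition:
Bags: B1 = {a, b, c, d, e}  B2 = {b, c, d, e, f}  B3 = {a, c, d, e, g}
Tree: B1–B2, B1–B3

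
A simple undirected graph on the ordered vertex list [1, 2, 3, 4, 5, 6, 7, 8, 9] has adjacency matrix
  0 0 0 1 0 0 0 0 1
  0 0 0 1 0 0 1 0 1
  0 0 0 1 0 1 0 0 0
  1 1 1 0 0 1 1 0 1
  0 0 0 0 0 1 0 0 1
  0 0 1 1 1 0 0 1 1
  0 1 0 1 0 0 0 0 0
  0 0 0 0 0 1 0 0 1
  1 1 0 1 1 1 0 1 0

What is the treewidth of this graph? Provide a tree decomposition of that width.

Each bag holds 3 vertices, so the decomposition has width 2, which upper-bounds the treewidth. Conversely, {6, 8, 9} is a clique of size 3, and the vertices of any clique must share a bag in every tree decomposition; so some bag has ≥ 3 vertices and tw(G) ≥ 2. Therefore the treewidth is 2.

Treewidth 2.
One optimal decomposition is:
Bags: B1 = {4, 6, 9}  B2 = {5, 6, 9}  B3 = {2, 4, 9}  B4 = {3, 4, 6}  B5 = {2, 4, 7}  B6 = {6, 8, 9}  B7 = {1, 4, 9}
Tree: B1–B2, B1–B3, B1–B4, B3–B5, B2–B6, B1–B7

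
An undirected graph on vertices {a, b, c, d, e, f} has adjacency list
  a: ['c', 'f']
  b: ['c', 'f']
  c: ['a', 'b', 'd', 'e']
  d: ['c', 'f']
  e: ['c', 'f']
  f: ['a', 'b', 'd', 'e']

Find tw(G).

A width-2 tree decomposition is:
Bags: B1 = {c, d, f}  B2 = {a, c, f}  B3 = {c, e, f}  B4 = {b, c, f}
Tree: B1–B2, B2–B3, B3–B4
The largest bag has 3 vertices, giving width 2; this decomposition certifies tw(G) ≤ 2. Since f–d–c–a–f is a cycle in G, G is not acyclic. Forests are exactly the graphs of treewidth ≤ 1, so tw(G) ≥ 2. The upper and lower bounds meet at 2, so that is the treewidth.

2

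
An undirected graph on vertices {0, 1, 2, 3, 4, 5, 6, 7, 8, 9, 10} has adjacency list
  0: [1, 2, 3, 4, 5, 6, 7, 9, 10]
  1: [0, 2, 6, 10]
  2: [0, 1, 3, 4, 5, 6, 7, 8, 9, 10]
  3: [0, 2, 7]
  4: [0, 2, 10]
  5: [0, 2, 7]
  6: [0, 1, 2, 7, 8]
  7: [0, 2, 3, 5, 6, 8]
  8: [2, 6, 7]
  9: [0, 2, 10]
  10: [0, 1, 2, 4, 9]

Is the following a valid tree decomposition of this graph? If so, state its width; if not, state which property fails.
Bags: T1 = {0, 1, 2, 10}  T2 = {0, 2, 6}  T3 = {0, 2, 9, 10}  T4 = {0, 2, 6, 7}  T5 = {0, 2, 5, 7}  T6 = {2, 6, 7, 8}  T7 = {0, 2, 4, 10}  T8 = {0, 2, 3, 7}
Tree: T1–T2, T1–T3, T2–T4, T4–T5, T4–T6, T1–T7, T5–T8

A tree decomposition must satisfy three properties: every vertex lies in some bag; for every edge, both endpoints lie together in some bag; and for every vertex, the bags containing it form a connected subtree. Here edge (1,6) lies in no bag, so the decomposition is invalid.

No — edge (1,6) lies in no bag.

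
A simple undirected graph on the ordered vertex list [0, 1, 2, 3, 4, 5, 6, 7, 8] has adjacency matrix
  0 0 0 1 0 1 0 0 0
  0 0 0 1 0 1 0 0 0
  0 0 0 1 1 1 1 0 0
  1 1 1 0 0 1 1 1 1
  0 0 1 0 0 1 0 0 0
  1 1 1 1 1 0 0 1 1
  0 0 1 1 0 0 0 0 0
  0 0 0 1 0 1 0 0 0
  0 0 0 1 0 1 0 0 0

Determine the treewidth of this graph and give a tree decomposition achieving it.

Treewidth 2.
One such decomposition:
Bags: B1 = {2, 4, 5}  B2 = {2, 3, 5}  B3 = {0, 3, 5}  B4 = {3, 5, 8}  B5 = {3, 5, 7}  B6 = {2, 3, 6}  B7 = {1, 3, 5}
Tree: B1–B2, B2–B3, B3–B4, B2–B5, B2–B6, B2–B7

Every bag has size at most 3, so the width is 3 − 1 = 2 and tw(G) ≤ 2. Conversely, {0, 3, 5} is a clique of size 3, and the vertices of any clique must share a bag in every tree decomposition; so some bag has ≥ 3 vertices and tw(G) ≥ 2. Therefore the treewidth is 2.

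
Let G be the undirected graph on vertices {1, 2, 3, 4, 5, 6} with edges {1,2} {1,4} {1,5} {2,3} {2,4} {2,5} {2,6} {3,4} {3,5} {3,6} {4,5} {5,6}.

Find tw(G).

3

A width-3 tree decomposition is:
Bags: B1 = {1, 2, 4, 5}  B2 = {2, 3, 4, 5}  B3 = {2, 3, 5, 6}
Tree: B1–B2, B2–B3
Every bag has size at most 4, so the width is 4 − 1 = 3 and tw(G) ≤ 3. On the other hand G contains the 4-clique {1, 2, 4, 5}. A clique must lie in a single bag of any decomposition, so no decomposition can have width below 3. Hence tw(G) = 3 exactly.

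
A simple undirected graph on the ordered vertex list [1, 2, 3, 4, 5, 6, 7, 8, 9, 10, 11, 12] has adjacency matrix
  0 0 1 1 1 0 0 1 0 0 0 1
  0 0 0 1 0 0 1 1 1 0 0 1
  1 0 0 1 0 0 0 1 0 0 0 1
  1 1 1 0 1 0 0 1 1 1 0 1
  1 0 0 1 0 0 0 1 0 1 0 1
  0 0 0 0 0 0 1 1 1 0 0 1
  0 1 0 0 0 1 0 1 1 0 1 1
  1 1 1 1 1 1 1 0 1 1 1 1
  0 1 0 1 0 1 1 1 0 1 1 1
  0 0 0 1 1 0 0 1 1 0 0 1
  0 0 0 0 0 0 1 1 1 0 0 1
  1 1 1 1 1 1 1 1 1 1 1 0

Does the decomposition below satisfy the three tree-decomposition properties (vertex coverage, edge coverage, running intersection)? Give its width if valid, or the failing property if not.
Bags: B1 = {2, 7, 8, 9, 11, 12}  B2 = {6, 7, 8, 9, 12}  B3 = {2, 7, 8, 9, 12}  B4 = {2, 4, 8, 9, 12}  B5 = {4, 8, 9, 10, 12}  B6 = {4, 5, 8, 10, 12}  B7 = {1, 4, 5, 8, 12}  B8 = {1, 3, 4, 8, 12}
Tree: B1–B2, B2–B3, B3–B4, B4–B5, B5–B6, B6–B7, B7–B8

No — bags containing vertex 2 are not connected in the tree.

A tree decomposition must satisfy three properties: every vertex lies in some bag; for every edge, both endpoints lie together in some bag; and for every vertex, the bags containing it form a connected subtree. Here bags containing vertex 2 are not connected in the tree, so the decomposition is invalid.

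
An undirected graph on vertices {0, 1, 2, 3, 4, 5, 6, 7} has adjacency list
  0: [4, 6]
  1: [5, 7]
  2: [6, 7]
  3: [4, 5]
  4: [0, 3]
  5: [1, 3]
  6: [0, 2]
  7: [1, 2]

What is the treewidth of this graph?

A width-2 tree decomposition is:
Bags: B1 = {0, 3, 4}  B2 = {0, 3, 5}  B3 = {0, 1, 5}  B4 = {0, 1, 7}  B5 = {0, 2, 7}  B6 = {0, 2, 6}
Tree: B1–B2, B2–B3, B3–B4, B4–B5, B5–B6
The largest bag has 3 vertices, giving width 2; this decomposition certifies tw(G) ≤ 2. Since 0–4–3–5–1–7–2–6–0 is a cycle in G, G is not acyclic. Forests are exactly the graphs of treewidth ≤ 1, so tw(G) ≥ 2. Combining the bounds, tw(G) = 2.

2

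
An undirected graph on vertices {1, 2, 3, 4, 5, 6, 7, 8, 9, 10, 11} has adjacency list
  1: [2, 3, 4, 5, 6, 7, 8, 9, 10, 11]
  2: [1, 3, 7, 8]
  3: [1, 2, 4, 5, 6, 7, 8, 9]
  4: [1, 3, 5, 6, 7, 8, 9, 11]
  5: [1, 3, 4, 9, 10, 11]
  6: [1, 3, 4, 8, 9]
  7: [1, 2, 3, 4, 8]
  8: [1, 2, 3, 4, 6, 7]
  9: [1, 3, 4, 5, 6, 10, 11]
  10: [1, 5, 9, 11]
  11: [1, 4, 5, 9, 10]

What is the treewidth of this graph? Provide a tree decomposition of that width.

Treewidth 4.
One such decomposition:
Bags: B1 = {1, 3, 4, 6, 9}  B2 = {1, 3, 4, 6, 8}  B3 = {1, 3, 4, 5, 9}  B4 = {1, 4, 5, 9, 11}  B5 = {1, 3, 4, 7, 8}  B6 = {1, 5, 9, 10, 11}  B7 = {1, 2, 3, 7, 8}
Tree: B1–B2, B1–B3, B3–B4, B2–B5, B4–B6, B5–B7

Every bag has size at most 5, so the width is 5 − 1 = 4 and tw(G) ≤ 4. For the lower bound, the 5 vertices {1, 5, 9, 10, 11} are pairwise adjacent, and any tree decomposition puts a clique entirely inside one bag — forcing width ≥ 4. Therefore the treewidth is 4.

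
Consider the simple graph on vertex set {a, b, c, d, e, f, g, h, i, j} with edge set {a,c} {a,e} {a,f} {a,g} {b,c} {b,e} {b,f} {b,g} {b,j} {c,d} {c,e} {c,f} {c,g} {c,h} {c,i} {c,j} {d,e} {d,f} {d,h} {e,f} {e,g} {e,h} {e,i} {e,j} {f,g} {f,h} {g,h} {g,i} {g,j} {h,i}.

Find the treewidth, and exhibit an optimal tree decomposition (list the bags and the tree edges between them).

Treewidth 4.
Bags: B1 = {b, c, e, g, j}  B2 = {b, c, e, f, g}  B3 = {c, e, f, g, h}  B4 = {c, d, e, f, h}  B5 = {c, e, g, h, i}  B6 = {a, c, e, f, g}
Tree: B1–B2, B2–B3, B3–B4, B3–B5, B3–B6

The largest bag has 5 vertices, giving width 4; this decomposition certifies tw(G) ≤ 4. On the other hand G contains the 5-clique {c, d, e, f, h}. A clique must lie in a single bag of any decomposition, so no decomposition can have width below 4. Hence tw(G) = 4 exactly.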